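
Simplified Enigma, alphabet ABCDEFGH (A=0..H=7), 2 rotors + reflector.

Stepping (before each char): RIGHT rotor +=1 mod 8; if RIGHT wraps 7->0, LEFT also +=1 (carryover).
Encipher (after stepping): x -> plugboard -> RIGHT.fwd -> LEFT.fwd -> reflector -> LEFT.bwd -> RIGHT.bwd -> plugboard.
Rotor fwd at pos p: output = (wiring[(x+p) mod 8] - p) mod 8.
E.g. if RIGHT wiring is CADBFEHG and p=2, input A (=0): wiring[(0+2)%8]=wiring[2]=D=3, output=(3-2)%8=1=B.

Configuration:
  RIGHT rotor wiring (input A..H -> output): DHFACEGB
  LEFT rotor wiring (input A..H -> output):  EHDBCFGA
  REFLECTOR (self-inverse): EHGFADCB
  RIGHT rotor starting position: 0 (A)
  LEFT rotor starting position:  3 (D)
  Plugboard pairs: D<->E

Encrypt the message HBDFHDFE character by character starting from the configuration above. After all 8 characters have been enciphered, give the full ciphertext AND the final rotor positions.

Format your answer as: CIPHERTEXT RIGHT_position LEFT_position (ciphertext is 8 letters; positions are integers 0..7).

Char 1 ('H'): step: R->1, L=3; H->plug->H->R->C->L->C->refl->G->L'->A->R'->G->plug->G
Char 2 ('B'): step: R->2, L=3; B->plug->B->R->G->L->E->refl->A->L'->H->R'->F->plug->F
Char 3 ('D'): step: R->3, L=3; D->plug->E->R->G->L->E->refl->A->L'->H->R'->B->plug->B
Char 4 ('F'): step: R->4, L=3; F->plug->F->R->D->L->D->refl->F->L'->E->R'->H->plug->H
Char 5 ('H'): step: R->5, L=3; H->plug->H->R->F->L->B->refl->H->L'->B->R'->B->plug->B
Char 6 ('D'): step: R->6, L=3; D->plug->E->R->H->L->A->refl->E->L'->G->R'->H->plug->H
Char 7 ('F'): step: R->7, L=3; F->plug->F->R->D->L->D->refl->F->L'->E->R'->B->plug->B
Char 8 ('E'): step: R->0, L->4 (L advanced); E->plug->D->R->A->L->G->refl->C->L'->C->R'->E->plug->D
Final: ciphertext=GFBHBHBD, RIGHT=0, LEFT=4

Answer: GFBHBHBD 0 4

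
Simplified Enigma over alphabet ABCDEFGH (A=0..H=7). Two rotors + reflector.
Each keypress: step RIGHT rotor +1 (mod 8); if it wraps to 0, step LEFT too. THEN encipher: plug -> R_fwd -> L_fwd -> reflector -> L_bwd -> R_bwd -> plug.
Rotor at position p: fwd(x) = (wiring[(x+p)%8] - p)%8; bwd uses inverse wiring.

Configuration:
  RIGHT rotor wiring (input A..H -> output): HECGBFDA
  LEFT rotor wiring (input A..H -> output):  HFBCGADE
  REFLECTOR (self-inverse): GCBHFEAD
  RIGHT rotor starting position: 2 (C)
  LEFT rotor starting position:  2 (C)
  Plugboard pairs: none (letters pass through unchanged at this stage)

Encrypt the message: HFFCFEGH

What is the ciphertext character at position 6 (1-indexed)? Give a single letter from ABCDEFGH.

Char 1 ('H'): step: R->3, L=2; H->plug->H->R->H->L->D->refl->H->L'->A->R'->D->plug->D
Char 2 ('F'): step: R->4, L=2; F->plug->F->R->A->L->H->refl->D->L'->H->R'->C->plug->C
Char 3 ('F'): step: R->5, L=2; F->plug->F->R->F->L->C->refl->B->L'->E->R'->H->plug->H
Char 4 ('C'): step: R->6, L=2; C->plug->C->R->B->L->A->refl->G->L'->D->R'->G->plug->G
Char 5 ('F'): step: R->7, L=2; F->plug->F->R->C->L->E->refl->F->L'->G->R'->G->plug->G
Char 6 ('E'): step: R->0, L->3 (L advanced); E->plug->E->R->B->L->D->refl->H->L'->A->R'->H->plug->H

H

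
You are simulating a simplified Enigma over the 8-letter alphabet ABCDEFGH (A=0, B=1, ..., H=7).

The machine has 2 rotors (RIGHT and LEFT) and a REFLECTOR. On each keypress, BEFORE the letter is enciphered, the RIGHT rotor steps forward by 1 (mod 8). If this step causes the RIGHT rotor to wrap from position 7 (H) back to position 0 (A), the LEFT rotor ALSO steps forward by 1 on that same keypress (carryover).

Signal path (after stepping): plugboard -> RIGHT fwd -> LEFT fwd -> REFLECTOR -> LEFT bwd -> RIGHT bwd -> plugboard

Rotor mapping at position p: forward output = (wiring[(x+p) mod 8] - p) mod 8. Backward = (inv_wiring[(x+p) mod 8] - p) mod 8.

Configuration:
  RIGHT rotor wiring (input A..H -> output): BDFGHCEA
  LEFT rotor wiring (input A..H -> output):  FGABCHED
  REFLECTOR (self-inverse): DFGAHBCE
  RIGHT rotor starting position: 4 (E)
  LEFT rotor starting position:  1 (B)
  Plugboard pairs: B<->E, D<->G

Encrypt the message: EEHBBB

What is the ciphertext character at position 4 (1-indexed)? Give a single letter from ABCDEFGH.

Char 1 ('E'): step: R->5, L=1; E->plug->B->R->H->L->E->refl->H->L'->B->R'->G->plug->D
Char 2 ('E'): step: R->6, L=1; E->plug->B->R->C->L->A->refl->D->L'->F->R'->D->plug->G
Char 3 ('H'): step: R->7, L=1; H->plug->H->R->F->L->D->refl->A->L'->C->R'->B->plug->E
Char 4 ('B'): step: R->0, L->2 (L advanced); B->plug->E->R->H->L->E->refl->H->L'->B->R'->A->plug->A

A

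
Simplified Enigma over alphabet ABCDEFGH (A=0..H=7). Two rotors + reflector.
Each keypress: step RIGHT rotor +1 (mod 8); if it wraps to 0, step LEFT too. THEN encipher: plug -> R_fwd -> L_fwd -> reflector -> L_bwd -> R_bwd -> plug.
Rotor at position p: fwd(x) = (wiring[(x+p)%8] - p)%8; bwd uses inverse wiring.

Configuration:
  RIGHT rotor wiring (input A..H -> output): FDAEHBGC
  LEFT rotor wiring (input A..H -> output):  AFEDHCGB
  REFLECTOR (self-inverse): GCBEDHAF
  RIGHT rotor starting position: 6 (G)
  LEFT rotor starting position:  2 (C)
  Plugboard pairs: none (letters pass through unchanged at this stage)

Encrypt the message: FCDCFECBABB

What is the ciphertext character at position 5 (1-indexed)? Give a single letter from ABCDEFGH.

Char 1 ('F'): step: R->7, L=2; F->plug->F->R->A->L->C->refl->B->L'->B->R'->D->plug->D
Char 2 ('C'): step: R->0, L->3 (L advanced); C->plug->C->R->A->L->A->refl->G->L'->E->R'->D->plug->D
Char 3 ('D'): step: R->1, L=3; D->plug->D->R->G->L->C->refl->B->L'->H->R'->B->plug->B
Char 4 ('C'): step: R->2, L=3; C->plug->C->R->F->L->F->refl->H->L'->C->R'->B->plug->B
Char 5 ('F'): step: R->3, L=3; F->plug->F->R->C->L->H->refl->F->L'->F->R'->H->plug->H

H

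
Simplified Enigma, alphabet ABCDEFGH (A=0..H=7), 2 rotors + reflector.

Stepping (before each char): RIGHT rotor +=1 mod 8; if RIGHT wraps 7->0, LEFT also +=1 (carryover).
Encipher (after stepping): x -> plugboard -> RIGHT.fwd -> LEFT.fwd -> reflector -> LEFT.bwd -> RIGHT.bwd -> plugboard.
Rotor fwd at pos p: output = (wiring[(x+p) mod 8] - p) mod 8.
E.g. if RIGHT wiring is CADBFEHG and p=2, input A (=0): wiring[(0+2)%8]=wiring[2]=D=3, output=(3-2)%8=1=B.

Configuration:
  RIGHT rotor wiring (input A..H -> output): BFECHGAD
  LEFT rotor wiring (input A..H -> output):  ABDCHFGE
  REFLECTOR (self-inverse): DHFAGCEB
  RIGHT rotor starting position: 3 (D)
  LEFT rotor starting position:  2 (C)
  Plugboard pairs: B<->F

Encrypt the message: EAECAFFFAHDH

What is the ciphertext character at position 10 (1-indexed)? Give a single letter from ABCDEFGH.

Char 1 ('E'): step: R->4, L=2; E->plug->E->R->F->L->C->refl->F->L'->C->R'->B->plug->F
Char 2 ('A'): step: R->5, L=2; A->plug->A->R->B->L->A->refl->D->L'->D->R'->B->plug->F
Char 3 ('E'): step: R->6, L=2; E->plug->E->R->G->L->G->refl->E->L'->E->R'->F->plug->B
Char 4 ('C'): step: R->7, L=2; C->plug->C->R->G->L->G->refl->E->L'->E->R'->A->plug->A
Char 5 ('A'): step: R->0, L->3 (L advanced); A->plug->A->R->B->L->E->refl->G->L'->G->R'->F->plug->B
Char 6 ('F'): step: R->1, L=3; F->plug->B->R->D->L->D->refl->A->L'->H->R'->F->plug->B
Char 7 ('F'): step: R->2, L=3; F->plug->B->R->A->L->H->refl->B->L'->E->R'->D->plug->D
Char 8 ('F'): step: R->3, L=3; F->plug->B->R->E->L->B->refl->H->L'->A->R'->E->plug->E
Char 9 ('A'): step: R->4, L=3; A->plug->A->R->D->L->D->refl->A->L'->H->R'->D->plug->D
Char 10 ('H'): step: R->5, L=3; H->plug->H->R->C->L->C->refl->F->L'->F->R'->G->plug->G

G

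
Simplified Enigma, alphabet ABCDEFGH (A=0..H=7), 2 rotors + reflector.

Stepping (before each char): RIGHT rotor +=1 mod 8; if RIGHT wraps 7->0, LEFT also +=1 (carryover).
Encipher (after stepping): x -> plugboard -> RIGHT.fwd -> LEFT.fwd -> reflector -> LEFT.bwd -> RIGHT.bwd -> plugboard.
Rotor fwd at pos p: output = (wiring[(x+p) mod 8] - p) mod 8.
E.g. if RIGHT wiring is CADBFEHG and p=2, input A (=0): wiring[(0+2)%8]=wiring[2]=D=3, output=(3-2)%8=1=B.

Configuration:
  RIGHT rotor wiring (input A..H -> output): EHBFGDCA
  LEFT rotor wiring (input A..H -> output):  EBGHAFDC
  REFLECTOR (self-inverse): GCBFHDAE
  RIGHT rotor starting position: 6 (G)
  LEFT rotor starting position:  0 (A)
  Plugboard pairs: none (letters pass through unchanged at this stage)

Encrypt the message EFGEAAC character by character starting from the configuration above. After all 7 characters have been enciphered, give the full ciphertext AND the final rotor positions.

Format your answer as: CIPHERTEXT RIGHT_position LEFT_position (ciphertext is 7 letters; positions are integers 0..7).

Answer: BAFGCEF 5 1

Derivation:
Char 1 ('E'): step: R->7, L=0; E->plug->E->R->G->L->D->refl->F->L'->F->R'->B->plug->B
Char 2 ('F'): step: R->0, L->1 (L advanced); F->plug->F->R->D->L->H->refl->E->L'->E->R'->A->plug->A
Char 3 ('G'): step: R->1, L=1; G->plug->G->R->H->L->D->refl->F->L'->B->R'->F->plug->F
Char 4 ('E'): step: R->2, L=1; E->plug->E->R->A->L->A->refl->G->L'->C->R'->G->plug->G
Char 5 ('A'): step: R->3, L=1; A->plug->A->R->C->L->G->refl->A->L'->A->R'->C->plug->C
Char 6 ('A'): step: R->4, L=1; A->plug->A->R->C->L->G->refl->A->L'->A->R'->E->plug->E
Char 7 ('C'): step: R->5, L=1; C->plug->C->R->D->L->H->refl->E->L'->E->R'->F->plug->F
Final: ciphertext=BAFGCEF, RIGHT=5, LEFT=1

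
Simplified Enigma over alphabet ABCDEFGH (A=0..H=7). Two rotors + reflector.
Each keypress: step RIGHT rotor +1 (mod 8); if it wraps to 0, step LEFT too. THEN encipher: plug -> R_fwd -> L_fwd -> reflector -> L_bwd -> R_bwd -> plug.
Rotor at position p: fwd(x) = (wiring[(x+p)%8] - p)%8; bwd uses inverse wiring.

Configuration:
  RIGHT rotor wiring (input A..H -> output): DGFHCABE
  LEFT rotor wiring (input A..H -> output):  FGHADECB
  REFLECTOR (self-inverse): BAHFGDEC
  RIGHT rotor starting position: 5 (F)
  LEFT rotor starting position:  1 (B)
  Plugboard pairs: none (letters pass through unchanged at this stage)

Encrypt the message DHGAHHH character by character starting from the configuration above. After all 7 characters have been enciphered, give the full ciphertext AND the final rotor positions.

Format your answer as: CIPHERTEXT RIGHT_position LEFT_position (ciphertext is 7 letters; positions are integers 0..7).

Char 1 ('D'): step: R->6, L=1; D->plug->D->R->A->L->F->refl->D->L'->E->R'->G->plug->G
Char 2 ('H'): step: R->7, L=1; H->plug->H->R->C->L->H->refl->C->L'->D->R'->F->plug->F
Char 3 ('G'): step: R->0, L->2 (L advanced); G->plug->G->R->B->L->G->refl->E->L'->H->R'->D->plug->D
Char 4 ('A'): step: R->1, L=2; A->plug->A->R->F->L->H->refl->C->L'->D->R'->G->plug->G
Char 5 ('H'): step: R->2, L=2; H->plug->H->R->E->L->A->refl->B->L'->C->R'->F->plug->F
Char 6 ('H'): step: R->3, L=2; H->plug->H->R->C->L->B->refl->A->L'->E->R'->A->plug->A
Char 7 ('H'): step: R->4, L=2; H->plug->H->R->D->L->C->refl->H->L'->F->R'->C->plug->C
Final: ciphertext=GFDGFAC, RIGHT=4, LEFT=2

Answer: GFDGFAC 4 2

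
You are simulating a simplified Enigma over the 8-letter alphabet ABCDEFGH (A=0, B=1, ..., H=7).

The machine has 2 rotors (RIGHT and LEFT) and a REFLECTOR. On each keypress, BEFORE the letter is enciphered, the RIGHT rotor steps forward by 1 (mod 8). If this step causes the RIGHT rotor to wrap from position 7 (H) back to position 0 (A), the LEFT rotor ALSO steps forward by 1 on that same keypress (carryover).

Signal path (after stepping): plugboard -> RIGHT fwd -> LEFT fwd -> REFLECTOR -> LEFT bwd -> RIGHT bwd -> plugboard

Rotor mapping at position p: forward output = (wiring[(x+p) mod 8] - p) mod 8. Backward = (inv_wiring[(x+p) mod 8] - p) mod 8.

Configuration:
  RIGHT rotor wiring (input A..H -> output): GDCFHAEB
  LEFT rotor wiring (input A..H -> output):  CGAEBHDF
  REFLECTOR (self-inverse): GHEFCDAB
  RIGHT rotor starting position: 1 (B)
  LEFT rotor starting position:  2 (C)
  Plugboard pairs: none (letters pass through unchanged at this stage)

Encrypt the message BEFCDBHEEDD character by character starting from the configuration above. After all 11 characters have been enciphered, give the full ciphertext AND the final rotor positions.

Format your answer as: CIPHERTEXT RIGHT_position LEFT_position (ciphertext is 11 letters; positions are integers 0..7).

Answer: CGHHBGBDGFC 4 3

Derivation:
Char 1 ('B'): step: R->2, L=2; B->plug->B->R->D->L->F->refl->D->L'->F->R'->C->plug->C
Char 2 ('E'): step: R->3, L=2; E->plug->E->R->G->L->A->refl->G->L'->A->R'->G->plug->G
Char 3 ('F'): step: R->4, L=2; F->plug->F->R->H->L->E->refl->C->L'->B->R'->H->plug->H
Char 4 ('C'): step: R->5, L=2; C->plug->C->R->E->L->B->refl->H->L'->C->R'->H->plug->H
Char 5 ('D'): step: R->6, L=2; D->plug->D->R->F->L->D->refl->F->L'->D->R'->B->plug->B
Char 6 ('B'): step: R->7, L=2; B->plug->B->R->H->L->E->refl->C->L'->B->R'->G->plug->G
Char 7 ('H'): step: R->0, L->3 (L advanced); H->plug->H->R->B->L->G->refl->A->L'->D->R'->B->plug->B
Char 8 ('E'): step: R->1, L=3; E->plug->E->R->H->L->F->refl->D->L'->G->R'->D->plug->D
Char 9 ('E'): step: R->2, L=3; E->plug->E->R->C->L->E->refl->C->L'->E->R'->G->plug->G
Char 10 ('D'): step: R->3, L=3; D->plug->D->R->B->L->G->refl->A->L'->D->R'->F->plug->F
Char 11 ('D'): step: R->4, L=3; D->plug->D->R->F->L->H->refl->B->L'->A->R'->C->plug->C
Final: ciphertext=CGHHBGBDGFC, RIGHT=4, LEFT=3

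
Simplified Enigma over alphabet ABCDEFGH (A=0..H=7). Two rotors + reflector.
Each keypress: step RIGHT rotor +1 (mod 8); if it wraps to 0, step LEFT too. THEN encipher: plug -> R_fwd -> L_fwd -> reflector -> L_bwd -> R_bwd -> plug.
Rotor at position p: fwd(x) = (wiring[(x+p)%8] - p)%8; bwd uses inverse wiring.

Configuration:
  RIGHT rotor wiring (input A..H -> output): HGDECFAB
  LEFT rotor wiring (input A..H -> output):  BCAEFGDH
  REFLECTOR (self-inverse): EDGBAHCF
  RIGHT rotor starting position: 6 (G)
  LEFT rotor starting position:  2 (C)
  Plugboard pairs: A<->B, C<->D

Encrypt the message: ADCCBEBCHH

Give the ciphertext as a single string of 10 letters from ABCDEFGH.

Char 1 ('A'): step: R->7, L=2; A->plug->B->R->A->L->G->refl->C->L'->B->R'->H->plug->H
Char 2 ('D'): step: R->0, L->3 (L advanced); D->plug->C->R->D->L->A->refl->E->L'->E->R'->D->plug->C
Char 3 ('C'): step: R->1, L=3; C->plug->D->R->B->L->C->refl->G->L'->F->R'->A->plug->B
Char 4 ('C'): step: R->2, L=3; C->plug->D->R->D->L->A->refl->E->L'->E->R'->H->plug->H
Char 5 ('B'): step: R->3, L=3; B->plug->A->R->B->L->C->refl->G->L'->F->R'->D->plug->C
Char 6 ('E'): step: R->4, L=3; E->plug->E->R->D->L->A->refl->E->L'->E->R'->C->plug->D
Char 7 ('B'): step: R->5, L=3; B->plug->A->R->A->L->B->refl->D->L'->C->R'->D->plug->C
Char 8 ('C'): step: R->6, L=3; C->plug->D->R->A->L->B->refl->D->L'->C->R'->A->plug->B
Char 9 ('H'): step: R->7, L=3; H->plug->H->R->B->L->C->refl->G->L'->F->R'->E->plug->E
Char 10 ('H'): step: R->0, L->4 (L advanced); H->plug->H->R->B->L->C->refl->G->L'->F->R'->F->plug->F

Answer: HCBHCDCBEF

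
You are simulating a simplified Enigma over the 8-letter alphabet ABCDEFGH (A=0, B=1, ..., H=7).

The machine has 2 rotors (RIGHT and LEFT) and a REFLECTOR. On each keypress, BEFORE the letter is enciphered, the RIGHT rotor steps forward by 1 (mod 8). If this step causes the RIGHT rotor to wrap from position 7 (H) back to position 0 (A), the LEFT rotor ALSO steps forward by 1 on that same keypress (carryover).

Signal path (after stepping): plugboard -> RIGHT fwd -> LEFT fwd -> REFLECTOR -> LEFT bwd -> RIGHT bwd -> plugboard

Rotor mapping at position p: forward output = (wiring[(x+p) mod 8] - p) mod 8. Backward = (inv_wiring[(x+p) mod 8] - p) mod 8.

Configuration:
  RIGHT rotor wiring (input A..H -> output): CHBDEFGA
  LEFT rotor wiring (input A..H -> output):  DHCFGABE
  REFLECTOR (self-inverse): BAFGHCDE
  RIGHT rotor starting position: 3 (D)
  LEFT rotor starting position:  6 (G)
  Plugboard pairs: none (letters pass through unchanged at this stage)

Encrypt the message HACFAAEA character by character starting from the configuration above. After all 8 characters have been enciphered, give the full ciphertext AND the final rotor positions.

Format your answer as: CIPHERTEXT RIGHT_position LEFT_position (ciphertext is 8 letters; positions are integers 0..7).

Answer: CBFEGCDF 3 7

Derivation:
Char 1 ('H'): step: R->4, L=6; H->plug->H->R->H->L->C->refl->F->L'->C->R'->C->plug->C
Char 2 ('A'): step: R->5, L=6; A->plug->A->R->A->L->D->refl->G->L'->B->R'->B->plug->B
Char 3 ('C'): step: R->6, L=6; C->plug->C->R->E->L->E->refl->H->L'->F->R'->F->plug->F
Char 4 ('F'): step: R->7, L=6; F->plug->F->R->F->L->H->refl->E->L'->E->R'->E->plug->E
Char 5 ('A'): step: R->0, L->7 (L advanced); A->plug->A->R->C->L->A->refl->B->L'->G->R'->G->plug->G
Char 6 ('A'): step: R->1, L=7; A->plug->A->R->G->L->B->refl->A->L'->C->R'->C->plug->C
Char 7 ('E'): step: R->2, L=7; E->plug->E->R->E->L->G->refl->D->L'->D->R'->D->plug->D
Char 8 ('A'): step: R->3, L=7; A->plug->A->R->A->L->F->refl->C->L'->H->R'->F->plug->F
Final: ciphertext=CBFEGCDF, RIGHT=3, LEFT=7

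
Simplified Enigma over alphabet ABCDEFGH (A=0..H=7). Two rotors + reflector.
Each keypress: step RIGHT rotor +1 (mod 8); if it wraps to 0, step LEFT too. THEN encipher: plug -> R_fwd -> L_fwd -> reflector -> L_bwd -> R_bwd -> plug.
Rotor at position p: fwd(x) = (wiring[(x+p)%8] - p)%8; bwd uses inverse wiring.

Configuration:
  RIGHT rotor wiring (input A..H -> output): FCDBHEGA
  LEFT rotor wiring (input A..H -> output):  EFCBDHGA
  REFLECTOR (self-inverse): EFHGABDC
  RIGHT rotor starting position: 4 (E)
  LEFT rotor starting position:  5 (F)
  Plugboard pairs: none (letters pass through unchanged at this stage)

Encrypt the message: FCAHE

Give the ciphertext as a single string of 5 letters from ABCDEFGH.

Char 1 ('F'): step: R->5, L=5; F->plug->F->R->G->L->E->refl->A->L'->E->R'->G->plug->G
Char 2 ('C'): step: R->6, L=5; C->plug->C->R->H->L->G->refl->D->L'->C->R'->B->plug->B
Char 3 ('A'): step: R->7, L=5; A->plug->A->R->B->L->B->refl->F->L'->F->R'->G->plug->G
Char 4 ('H'): step: R->0, L->6 (L advanced); H->plug->H->R->A->L->A->refl->E->L'->E->R'->F->plug->F
Char 5 ('E'): step: R->1, L=6; E->plug->E->R->D->L->H->refl->C->L'->B->R'->A->plug->A

Answer: GBGFA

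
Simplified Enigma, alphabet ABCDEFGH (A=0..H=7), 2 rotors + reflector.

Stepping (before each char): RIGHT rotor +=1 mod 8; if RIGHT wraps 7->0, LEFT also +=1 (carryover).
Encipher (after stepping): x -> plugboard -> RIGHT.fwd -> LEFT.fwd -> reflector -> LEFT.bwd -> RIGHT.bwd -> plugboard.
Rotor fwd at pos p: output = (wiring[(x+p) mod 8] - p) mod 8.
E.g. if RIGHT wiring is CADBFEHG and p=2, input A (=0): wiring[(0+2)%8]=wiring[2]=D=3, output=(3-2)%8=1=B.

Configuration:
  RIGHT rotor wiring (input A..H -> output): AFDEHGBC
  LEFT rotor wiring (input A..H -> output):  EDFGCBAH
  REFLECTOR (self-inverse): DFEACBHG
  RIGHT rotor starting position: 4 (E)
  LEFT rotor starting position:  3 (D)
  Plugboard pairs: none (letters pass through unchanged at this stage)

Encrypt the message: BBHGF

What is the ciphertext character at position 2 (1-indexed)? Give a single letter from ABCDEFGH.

Char 1 ('B'): step: R->5, L=3; B->plug->B->R->E->L->E->refl->C->L'->H->R'->G->plug->G
Char 2 ('B'): step: R->6, L=3; B->plug->B->R->E->L->E->refl->C->L'->H->R'->D->plug->D

D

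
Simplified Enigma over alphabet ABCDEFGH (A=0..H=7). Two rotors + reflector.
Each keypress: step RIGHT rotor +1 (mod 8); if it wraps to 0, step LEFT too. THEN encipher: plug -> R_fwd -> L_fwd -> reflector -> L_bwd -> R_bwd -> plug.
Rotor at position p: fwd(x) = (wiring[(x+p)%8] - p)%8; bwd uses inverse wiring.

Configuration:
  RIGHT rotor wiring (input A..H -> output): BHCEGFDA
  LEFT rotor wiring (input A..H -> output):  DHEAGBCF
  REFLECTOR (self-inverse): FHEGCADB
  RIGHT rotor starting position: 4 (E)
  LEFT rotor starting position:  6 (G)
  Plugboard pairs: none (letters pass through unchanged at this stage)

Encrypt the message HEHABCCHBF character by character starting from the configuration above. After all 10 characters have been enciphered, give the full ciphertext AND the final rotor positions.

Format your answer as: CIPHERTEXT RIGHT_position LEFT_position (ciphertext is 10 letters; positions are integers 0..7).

Char 1 ('H'): step: R->5, L=6; H->plug->H->R->B->L->H->refl->B->L'->D->R'->C->plug->C
Char 2 ('E'): step: R->6, L=6; E->plug->E->R->E->L->G->refl->D->L'->H->R'->H->plug->H
Char 3 ('H'): step: R->7, L=6; H->plug->H->R->E->L->G->refl->D->L'->H->R'->F->plug->F
Char 4 ('A'): step: R->0, L->7 (L advanced); A->plug->A->R->B->L->E->refl->C->L'->G->R'->E->plug->E
Char 5 ('B'): step: R->1, L=7; B->plug->B->R->B->L->E->refl->C->L'->G->R'->A->plug->A
Char 6 ('C'): step: R->2, L=7; C->plug->C->R->E->L->B->refl->H->L'->F->R'->H->plug->H
Char 7 ('C'): step: R->3, L=7; C->plug->C->R->C->L->A->refl->F->L'->D->R'->B->plug->B
Char 8 ('H'): step: R->4, L=7; H->plug->H->R->A->L->G->refl->D->L'->H->R'->C->plug->C
Char 9 ('B'): step: R->5, L=7; B->plug->B->R->G->L->C->refl->E->L'->B->R'->H->plug->H
Char 10 ('F'): step: R->6, L=7; F->plug->F->R->G->L->C->refl->E->L'->B->R'->D->plug->D
Final: ciphertext=CHFEAHBCHD, RIGHT=6, LEFT=7

Answer: CHFEAHBCHD 6 7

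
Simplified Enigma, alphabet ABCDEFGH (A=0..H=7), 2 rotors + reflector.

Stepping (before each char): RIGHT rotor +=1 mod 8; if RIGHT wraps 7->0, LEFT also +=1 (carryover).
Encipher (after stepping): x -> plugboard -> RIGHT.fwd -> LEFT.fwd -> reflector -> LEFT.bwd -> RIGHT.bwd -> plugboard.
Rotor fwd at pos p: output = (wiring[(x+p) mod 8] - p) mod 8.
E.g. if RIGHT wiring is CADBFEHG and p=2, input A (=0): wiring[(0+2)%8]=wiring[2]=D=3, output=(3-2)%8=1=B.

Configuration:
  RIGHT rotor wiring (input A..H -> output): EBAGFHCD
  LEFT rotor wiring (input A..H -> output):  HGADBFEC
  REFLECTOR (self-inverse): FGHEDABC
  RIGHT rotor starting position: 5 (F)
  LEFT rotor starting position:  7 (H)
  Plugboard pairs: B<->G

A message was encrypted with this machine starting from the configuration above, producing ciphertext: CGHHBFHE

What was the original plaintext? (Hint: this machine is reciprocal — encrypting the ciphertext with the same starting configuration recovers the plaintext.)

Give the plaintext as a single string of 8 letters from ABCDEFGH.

Answer: DCDEDCFB

Derivation:
Char 1 ('C'): step: R->6, L=7; C->plug->C->R->G->L->G->refl->B->L'->D->R'->D->plug->D
Char 2 ('G'): step: R->7, L=7; G->plug->B->R->F->L->C->refl->H->L'->C->R'->C->plug->C
Char 3 ('H'): step: R->0, L->0 (L advanced); H->plug->H->R->D->L->D->refl->E->L'->G->R'->D->plug->D
Char 4 ('H'): step: R->1, L=0; H->plug->H->R->D->L->D->refl->E->L'->G->R'->E->plug->E
Char 5 ('B'): step: R->2, L=0; B->plug->G->R->C->L->A->refl->F->L'->F->R'->D->plug->D
Char 6 ('F'): step: R->3, L=0; F->plug->F->R->B->L->G->refl->B->L'->E->R'->C->plug->C
Char 7 ('H'): step: R->4, L=0; H->plug->H->R->C->L->A->refl->F->L'->F->R'->F->plug->F
Char 8 ('E'): step: R->5, L=0; E->plug->E->R->E->L->B->refl->G->L'->B->R'->G->plug->B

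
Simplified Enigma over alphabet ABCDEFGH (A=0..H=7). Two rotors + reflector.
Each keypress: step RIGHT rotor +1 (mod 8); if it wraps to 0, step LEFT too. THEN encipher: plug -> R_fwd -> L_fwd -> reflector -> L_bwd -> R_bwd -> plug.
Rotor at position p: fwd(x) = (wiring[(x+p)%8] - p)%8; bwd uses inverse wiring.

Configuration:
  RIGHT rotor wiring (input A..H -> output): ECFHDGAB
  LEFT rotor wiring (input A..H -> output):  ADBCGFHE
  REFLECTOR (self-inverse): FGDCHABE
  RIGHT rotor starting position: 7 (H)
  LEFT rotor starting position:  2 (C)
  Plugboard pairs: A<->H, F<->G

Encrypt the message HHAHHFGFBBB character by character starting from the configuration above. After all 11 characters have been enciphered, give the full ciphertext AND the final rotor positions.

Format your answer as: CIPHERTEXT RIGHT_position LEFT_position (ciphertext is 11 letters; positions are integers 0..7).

Char 1 ('H'): step: R->0, L->3 (L advanced); H->plug->A->R->E->L->B->refl->G->L'->H->R'->D->plug->D
Char 2 ('H'): step: R->1, L=3; H->plug->A->R->B->L->D->refl->C->L'->C->R'->D->plug->D
Char 3 ('A'): step: R->2, L=3; A->plug->H->R->A->L->H->refl->E->L'->D->R'->A->plug->H
Char 4 ('H'): step: R->3, L=3; H->plug->A->R->E->L->B->refl->G->L'->H->R'->G->plug->F
Char 5 ('H'): step: R->4, L=3; H->plug->A->R->H->L->G->refl->B->L'->E->R'->C->plug->C
Char 6 ('F'): step: R->5, L=3; F->plug->G->R->C->L->C->refl->D->L'->B->R'->A->plug->H
Char 7 ('G'): step: R->6, L=3; G->plug->F->R->B->L->D->refl->C->L'->C->R'->A->plug->H
Char 8 ('F'): step: R->7, L=3; F->plug->G->R->H->L->G->refl->B->L'->E->R'->F->plug->G
Char 9 ('B'): step: R->0, L->4 (L advanced); B->plug->B->R->C->L->D->refl->C->L'->A->R'->G->plug->F
Char 10 ('B'): step: R->1, L=4; B->plug->B->R->E->L->E->refl->H->L'->F->R'->E->plug->E
Char 11 ('B'): step: R->2, L=4; B->plug->B->R->F->L->H->refl->E->L'->E->R'->D->plug->D
Final: ciphertext=DDHFCHHGFED, RIGHT=2, LEFT=4

Answer: DDHFCHHGFED 2 4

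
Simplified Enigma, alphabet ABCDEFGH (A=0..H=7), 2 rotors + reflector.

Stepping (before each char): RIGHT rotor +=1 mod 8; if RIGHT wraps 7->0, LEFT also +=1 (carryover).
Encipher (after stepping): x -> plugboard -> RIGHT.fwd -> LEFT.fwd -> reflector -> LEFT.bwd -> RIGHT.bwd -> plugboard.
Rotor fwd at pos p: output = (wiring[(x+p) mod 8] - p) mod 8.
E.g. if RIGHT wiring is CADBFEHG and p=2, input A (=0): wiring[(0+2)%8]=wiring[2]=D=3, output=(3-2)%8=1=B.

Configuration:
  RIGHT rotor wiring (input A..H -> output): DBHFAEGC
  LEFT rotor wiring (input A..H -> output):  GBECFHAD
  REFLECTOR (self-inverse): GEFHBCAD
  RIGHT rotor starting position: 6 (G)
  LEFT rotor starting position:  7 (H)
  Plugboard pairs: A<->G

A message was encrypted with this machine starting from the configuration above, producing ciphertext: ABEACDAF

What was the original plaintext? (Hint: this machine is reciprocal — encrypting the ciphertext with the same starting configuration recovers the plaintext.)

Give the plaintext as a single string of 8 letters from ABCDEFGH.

Char 1 ('A'): step: R->7, L=7; A->plug->G->R->F->L->G->refl->A->L'->G->R'->E->plug->E
Char 2 ('B'): step: R->0, L->0 (L advanced); B->plug->B->R->B->L->B->refl->E->L'->C->R'->H->plug->H
Char 3 ('E'): step: R->1, L=0; E->plug->E->R->D->L->C->refl->F->L'->E->R'->C->plug->C
Char 4 ('A'): step: R->2, L=0; A->plug->G->R->B->L->B->refl->E->L'->C->R'->D->plug->D
Char 5 ('C'): step: R->3, L=0; C->plug->C->R->B->L->B->refl->E->L'->C->R'->A->plug->G
Char 6 ('D'): step: R->4, L=0; D->plug->D->R->G->L->A->refl->G->L'->A->R'->B->plug->B
Char 7 ('A'): step: R->5, L=0; A->plug->G->R->A->L->G->refl->A->L'->G->R'->D->plug->D
Char 8 ('F'): step: R->6, L=0; F->plug->F->R->H->L->D->refl->H->L'->F->R'->C->plug->C

Answer: EHCDGBDC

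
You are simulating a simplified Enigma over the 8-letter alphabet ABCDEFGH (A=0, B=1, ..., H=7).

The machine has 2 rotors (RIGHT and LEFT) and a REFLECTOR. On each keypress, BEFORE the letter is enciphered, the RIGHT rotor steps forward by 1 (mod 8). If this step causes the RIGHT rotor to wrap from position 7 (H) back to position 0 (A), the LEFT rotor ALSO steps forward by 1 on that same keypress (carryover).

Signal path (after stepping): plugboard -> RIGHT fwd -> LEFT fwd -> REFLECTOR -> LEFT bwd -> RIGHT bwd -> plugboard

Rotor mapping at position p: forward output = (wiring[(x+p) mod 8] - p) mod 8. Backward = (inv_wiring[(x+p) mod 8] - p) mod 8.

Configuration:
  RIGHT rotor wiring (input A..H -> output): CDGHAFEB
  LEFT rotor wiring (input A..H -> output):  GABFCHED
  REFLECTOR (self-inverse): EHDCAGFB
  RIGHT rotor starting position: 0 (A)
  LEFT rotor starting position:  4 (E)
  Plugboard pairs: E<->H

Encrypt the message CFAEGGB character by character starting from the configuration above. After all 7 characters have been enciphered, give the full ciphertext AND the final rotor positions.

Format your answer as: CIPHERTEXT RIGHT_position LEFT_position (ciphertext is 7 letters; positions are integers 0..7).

Char 1 ('C'): step: R->1, L=4; C->plug->C->R->G->L->F->refl->G->L'->A->R'->G->plug->G
Char 2 ('F'): step: R->2, L=4; F->plug->F->R->H->L->B->refl->H->L'->D->R'->D->plug->D
Char 3 ('A'): step: R->3, L=4; A->plug->A->R->E->L->C->refl->D->L'->B->R'->D->plug->D
Char 4 ('E'): step: R->4, L=4; E->plug->H->R->D->L->H->refl->B->L'->H->R'->F->plug->F
Char 5 ('G'): step: R->5, L=4; G->plug->G->R->C->L->A->refl->E->L'->F->R'->D->plug->D
Char 6 ('G'): step: R->6, L=4; G->plug->G->R->C->L->A->refl->E->L'->F->R'->D->plug->D
Char 7 ('B'): step: R->7, L=4; B->plug->B->R->D->L->H->refl->B->L'->H->R'->D->plug->D
Final: ciphertext=GDDFDDD, RIGHT=7, LEFT=4

Answer: GDDFDDD 7 4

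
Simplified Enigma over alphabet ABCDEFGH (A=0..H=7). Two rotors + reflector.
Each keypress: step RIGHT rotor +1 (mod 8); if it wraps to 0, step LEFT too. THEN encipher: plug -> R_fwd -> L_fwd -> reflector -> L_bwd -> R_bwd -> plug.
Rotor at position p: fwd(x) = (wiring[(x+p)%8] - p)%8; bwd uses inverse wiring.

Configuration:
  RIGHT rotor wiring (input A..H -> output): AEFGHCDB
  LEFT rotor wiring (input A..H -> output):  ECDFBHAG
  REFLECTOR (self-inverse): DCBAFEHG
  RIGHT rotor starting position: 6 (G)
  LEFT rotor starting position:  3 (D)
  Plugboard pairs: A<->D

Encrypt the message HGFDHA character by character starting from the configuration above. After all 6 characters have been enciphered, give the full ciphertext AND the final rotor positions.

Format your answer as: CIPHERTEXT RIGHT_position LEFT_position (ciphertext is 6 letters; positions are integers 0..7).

Char 1 ('H'): step: R->7, L=3; H->plug->H->R->E->L->D->refl->A->L'->H->R'->E->plug->E
Char 2 ('G'): step: R->0, L->4 (L advanced); G->plug->G->R->D->L->C->refl->B->L'->H->R'->E->plug->E
Char 3 ('F'): step: R->1, L=4; F->plug->F->R->C->L->E->refl->F->L'->A->R'->G->plug->G
Char 4 ('D'): step: R->2, L=4; D->plug->A->R->D->L->C->refl->B->L'->H->R'->F->plug->F
Char 5 ('H'): step: R->3, L=4; H->plug->H->R->C->L->E->refl->F->L'->A->R'->D->plug->A
Char 6 ('A'): step: R->4, L=4; A->plug->D->R->F->L->G->refl->H->L'->G->R'->B->plug->B
Final: ciphertext=EEGFAB, RIGHT=4, LEFT=4

Answer: EEGFAB 4 4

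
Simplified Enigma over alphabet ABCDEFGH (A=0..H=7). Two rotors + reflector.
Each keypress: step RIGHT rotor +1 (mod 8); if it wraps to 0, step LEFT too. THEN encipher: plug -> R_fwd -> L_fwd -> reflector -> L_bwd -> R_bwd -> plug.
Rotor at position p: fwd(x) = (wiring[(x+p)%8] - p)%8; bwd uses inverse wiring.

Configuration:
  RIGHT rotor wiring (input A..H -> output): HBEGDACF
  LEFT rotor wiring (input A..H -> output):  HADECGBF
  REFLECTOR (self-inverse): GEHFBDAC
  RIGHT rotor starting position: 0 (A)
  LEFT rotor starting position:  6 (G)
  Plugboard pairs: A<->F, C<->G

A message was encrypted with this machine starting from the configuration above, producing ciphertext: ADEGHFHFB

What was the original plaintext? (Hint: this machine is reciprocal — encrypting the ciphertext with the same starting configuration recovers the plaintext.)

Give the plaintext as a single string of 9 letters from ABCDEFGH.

Answer: BFCHDACDD

Derivation:
Char 1 ('A'): step: R->1, L=6; A->plug->F->R->B->L->H->refl->C->L'->D->R'->B->plug->B
Char 2 ('D'): step: R->2, L=6; D->plug->D->R->G->L->E->refl->B->L'->C->R'->A->plug->F
Char 3 ('E'): step: R->3, L=6; E->plug->E->R->C->L->B->refl->E->L'->G->R'->G->plug->C
Char 4 ('G'): step: R->4, L=6; G->plug->C->R->G->L->E->refl->B->L'->C->R'->H->plug->H
Char 5 ('H'): step: R->5, L=6; H->plug->H->R->G->L->E->refl->B->L'->C->R'->D->plug->D
Char 6 ('F'): step: R->6, L=6; F->plug->A->R->E->L->F->refl->D->L'->A->R'->F->plug->A
Char 7 ('H'): step: R->7, L=6; H->plug->H->R->D->L->C->refl->H->L'->B->R'->G->plug->C
Char 8 ('F'): step: R->0, L->7 (L advanced); F->plug->A->R->H->L->C->refl->H->L'->G->R'->D->plug->D
Char 9 ('B'): step: R->1, L=7; B->plug->B->R->D->L->E->refl->B->L'->C->R'->D->plug->D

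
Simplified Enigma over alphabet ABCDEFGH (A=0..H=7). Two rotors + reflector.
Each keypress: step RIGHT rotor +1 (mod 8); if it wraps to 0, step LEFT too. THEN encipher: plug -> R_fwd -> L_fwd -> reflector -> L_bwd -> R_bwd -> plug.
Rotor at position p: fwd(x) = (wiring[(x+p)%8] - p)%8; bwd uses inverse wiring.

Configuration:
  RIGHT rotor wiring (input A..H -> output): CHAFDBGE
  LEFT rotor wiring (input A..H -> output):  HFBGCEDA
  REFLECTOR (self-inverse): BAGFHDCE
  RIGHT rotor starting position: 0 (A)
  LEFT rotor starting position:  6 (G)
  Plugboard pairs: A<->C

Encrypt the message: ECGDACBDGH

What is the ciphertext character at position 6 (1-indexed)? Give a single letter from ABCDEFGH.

Char 1 ('E'): step: R->1, L=6; E->plug->E->R->A->L->F->refl->D->L'->E->R'->C->plug->A
Char 2 ('C'): step: R->2, L=6; C->plug->A->R->G->L->E->refl->H->L'->D->R'->B->plug->B
Char 3 ('G'): step: R->3, L=6; G->plug->G->R->E->L->D->refl->F->L'->A->R'->B->plug->B
Char 4 ('D'): step: R->4, L=6; D->plug->D->R->A->L->F->refl->D->L'->E->R'->G->plug->G
Char 5 ('A'): step: R->5, L=6; A->plug->C->R->H->L->G->refl->C->L'->B->R'->B->plug->B
Char 6 ('C'): step: R->6, L=6; C->plug->A->R->A->L->F->refl->D->L'->E->R'->C->plug->A

A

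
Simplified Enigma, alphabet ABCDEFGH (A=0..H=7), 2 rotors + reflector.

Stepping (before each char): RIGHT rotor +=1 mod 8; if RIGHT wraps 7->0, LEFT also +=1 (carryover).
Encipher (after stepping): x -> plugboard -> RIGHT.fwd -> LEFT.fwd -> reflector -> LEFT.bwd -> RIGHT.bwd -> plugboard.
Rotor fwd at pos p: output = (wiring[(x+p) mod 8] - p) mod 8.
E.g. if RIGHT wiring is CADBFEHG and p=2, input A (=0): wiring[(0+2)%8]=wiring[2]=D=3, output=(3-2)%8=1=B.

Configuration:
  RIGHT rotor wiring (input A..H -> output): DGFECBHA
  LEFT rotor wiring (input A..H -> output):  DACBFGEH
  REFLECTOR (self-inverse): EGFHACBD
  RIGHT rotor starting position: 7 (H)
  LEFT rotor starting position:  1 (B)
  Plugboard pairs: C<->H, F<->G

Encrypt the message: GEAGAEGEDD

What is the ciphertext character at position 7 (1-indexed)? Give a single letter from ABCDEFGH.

Char 1 ('G'): step: R->0, L->2 (L advanced); G->plug->F->R->B->L->H->refl->D->L'->C->R'->E->plug->E
Char 2 ('E'): step: R->1, L=2; E->plug->E->R->A->L->A->refl->E->L'->D->R'->C->plug->H
Char 3 ('A'): step: R->2, L=2; A->plug->A->R->D->L->E->refl->A->L'->A->R'->C->plug->H
Char 4 ('G'): step: R->3, L=2; G->plug->F->R->A->L->A->refl->E->L'->D->R'->G->plug->F
Char 5 ('A'): step: R->4, L=2; A->plug->A->R->G->L->B->refl->G->L'->H->R'->E->plug->E
Char 6 ('E'): step: R->5, L=2; E->plug->E->R->B->L->H->refl->D->L'->C->R'->B->plug->B
Char 7 ('G'): step: R->6, L=2; G->plug->F->R->G->L->B->refl->G->L'->H->R'->E->plug->E

E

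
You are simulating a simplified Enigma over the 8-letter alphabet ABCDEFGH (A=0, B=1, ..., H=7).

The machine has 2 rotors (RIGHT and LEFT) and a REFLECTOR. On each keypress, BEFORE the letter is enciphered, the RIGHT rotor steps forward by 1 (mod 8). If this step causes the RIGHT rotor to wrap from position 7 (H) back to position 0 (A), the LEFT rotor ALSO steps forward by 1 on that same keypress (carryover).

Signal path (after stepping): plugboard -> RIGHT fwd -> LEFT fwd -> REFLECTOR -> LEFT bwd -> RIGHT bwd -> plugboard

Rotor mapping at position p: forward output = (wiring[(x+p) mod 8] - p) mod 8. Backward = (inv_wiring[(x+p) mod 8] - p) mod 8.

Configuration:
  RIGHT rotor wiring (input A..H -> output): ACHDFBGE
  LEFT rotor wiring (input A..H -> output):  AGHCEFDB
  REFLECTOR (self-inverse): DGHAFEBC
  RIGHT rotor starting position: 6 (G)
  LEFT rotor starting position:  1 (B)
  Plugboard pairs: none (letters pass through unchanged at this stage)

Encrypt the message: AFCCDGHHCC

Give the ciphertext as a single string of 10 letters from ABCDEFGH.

Answer: HDFBEACEBE

Derivation:
Char 1 ('A'): step: R->7, L=1; A->plug->A->R->F->L->C->refl->H->L'->H->R'->H->plug->H
Char 2 ('F'): step: R->0, L->2 (L advanced); F->plug->F->R->B->L->A->refl->D->L'->D->R'->D->plug->D
Char 3 ('C'): step: R->1, L=2; C->plug->C->R->C->L->C->refl->H->L'->F->R'->F->plug->F
Char 4 ('C'): step: R->2, L=2; C->plug->C->R->D->L->D->refl->A->L'->B->R'->B->plug->B
Char 5 ('D'): step: R->3, L=2; D->plug->D->R->D->L->D->refl->A->L'->B->R'->E->plug->E
Char 6 ('G'): step: R->4, L=2; G->plug->G->R->D->L->D->refl->A->L'->B->R'->A->plug->A
Char 7 ('H'): step: R->5, L=2; H->plug->H->R->A->L->F->refl->E->L'->H->R'->C->plug->C
Char 8 ('H'): step: R->6, L=2; H->plug->H->R->D->L->D->refl->A->L'->B->R'->E->plug->E
Char 9 ('C'): step: R->7, L=2; C->plug->C->R->D->L->D->refl->A->L'->B->R'->B->plug->B
Char 10 ('C'): step: R->0, L->3 (L advanced); C->plug->C->R->H->L->E->refl->F->L'->F->R'->E->plug->E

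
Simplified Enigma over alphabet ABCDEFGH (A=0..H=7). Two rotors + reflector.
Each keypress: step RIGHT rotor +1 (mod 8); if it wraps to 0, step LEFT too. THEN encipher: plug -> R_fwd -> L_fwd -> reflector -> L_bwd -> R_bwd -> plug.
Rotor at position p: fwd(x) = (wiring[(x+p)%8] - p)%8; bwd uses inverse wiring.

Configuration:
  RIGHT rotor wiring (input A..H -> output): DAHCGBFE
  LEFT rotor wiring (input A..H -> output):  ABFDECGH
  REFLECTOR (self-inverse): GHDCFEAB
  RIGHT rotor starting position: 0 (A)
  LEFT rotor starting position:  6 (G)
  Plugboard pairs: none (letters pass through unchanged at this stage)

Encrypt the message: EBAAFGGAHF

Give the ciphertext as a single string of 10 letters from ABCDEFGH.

Char 1 ('E'): step: R->1, L=6; E->plug->E->R->A->L->A->refl->G->L'->G->R'->B->plug->B
Char 2 ('B'): step: R->2, L=6; B->plug->B->R->A->L->A->refl->G->L'->G->R'->H->plug->H
Char 3 ('A'): step: R->3, L=6; A->plug->A->R->H->L->E->refl->F->L'->F->R'->G->plug->G
Char 4 ('A'): step: R->4, L=6; A->plug->A->R->C->L->C->refl->D->L'->D->R'->G->plug->G
Char 5 ('F'): step: R->5, L=6; F->plug->F->R->C->L->C->refl->D->L'->D->R'->E->plug->E
Char 6 ('G'): step: R->6, L=6; G->plug->G->R->A->L->A->refl->G->L'->G->R'->B->plug->B
Char 7 ('G'): step: R->7, L=6; G->plug->G->R->C->L->C->refl->D->L'->D->R'->E->plug->E
Char 8 ('A'): step: R->0, L->7 (L advanced); A->plug->A->R->D->L->G->refl->A->L'->A->R'->B->plug->B
Char 9 ('H'): step: R->1, L=7; H->plug->H->R->C->L->C->refl->D->L'->G->R'->B->plug->B
Char 10 ('F'): step: R->2, L=7; F->plug->F->R->C->L->C->refl->D->L'->G->R'->H->plug->H

Answer: BHGGEBEBBH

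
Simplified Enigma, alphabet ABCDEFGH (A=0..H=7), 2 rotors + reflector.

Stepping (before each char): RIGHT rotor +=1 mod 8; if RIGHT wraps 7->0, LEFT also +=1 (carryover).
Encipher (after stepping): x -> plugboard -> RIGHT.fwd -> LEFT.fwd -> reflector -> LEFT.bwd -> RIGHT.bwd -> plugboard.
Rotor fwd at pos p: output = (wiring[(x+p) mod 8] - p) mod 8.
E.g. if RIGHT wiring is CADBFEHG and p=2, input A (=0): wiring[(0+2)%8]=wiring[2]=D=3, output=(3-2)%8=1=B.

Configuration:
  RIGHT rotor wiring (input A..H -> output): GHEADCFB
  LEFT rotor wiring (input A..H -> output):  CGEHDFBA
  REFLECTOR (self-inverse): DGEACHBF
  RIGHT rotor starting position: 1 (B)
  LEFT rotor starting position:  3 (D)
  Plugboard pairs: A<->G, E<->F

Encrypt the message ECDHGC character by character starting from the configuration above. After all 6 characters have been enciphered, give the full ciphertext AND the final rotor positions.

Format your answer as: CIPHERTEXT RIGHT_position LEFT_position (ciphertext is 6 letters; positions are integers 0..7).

Char 1 ('E'): step: R->2, L=3; E->plug->F->R->H->L->B->refl->G->L'->D->R'->E->plug->F
Char 2 ('C'): step: R->3, L=3; C->plug->C->R->H->L->B->refl->G->L'->D->R'->F->plug->E
Char 3 ('D'): step: R->4, L=3; D->plug->D->R->F->L->H->refl->F->L'->E->R'->H->plug->H
Char 4 ('H'): step: R->5, L=3; H->plug->H->R->G->L->D->refl->A->L'->B->R'->D->plug->D
Char 5 ('G'): step: R->6, L=3; G->plug->A->R->H->L->B->refl->G->L'->D->R'->B->plug->B
Char 6 ('C'): step: R->7, L=3; C->plug->C->R->A->L->E->refl->C->L'->C->R'->A->plug->G
Final: ciphertext=FEHDBG, RIGHT=7, LEFT=3

Answer: FEHDBG 7 3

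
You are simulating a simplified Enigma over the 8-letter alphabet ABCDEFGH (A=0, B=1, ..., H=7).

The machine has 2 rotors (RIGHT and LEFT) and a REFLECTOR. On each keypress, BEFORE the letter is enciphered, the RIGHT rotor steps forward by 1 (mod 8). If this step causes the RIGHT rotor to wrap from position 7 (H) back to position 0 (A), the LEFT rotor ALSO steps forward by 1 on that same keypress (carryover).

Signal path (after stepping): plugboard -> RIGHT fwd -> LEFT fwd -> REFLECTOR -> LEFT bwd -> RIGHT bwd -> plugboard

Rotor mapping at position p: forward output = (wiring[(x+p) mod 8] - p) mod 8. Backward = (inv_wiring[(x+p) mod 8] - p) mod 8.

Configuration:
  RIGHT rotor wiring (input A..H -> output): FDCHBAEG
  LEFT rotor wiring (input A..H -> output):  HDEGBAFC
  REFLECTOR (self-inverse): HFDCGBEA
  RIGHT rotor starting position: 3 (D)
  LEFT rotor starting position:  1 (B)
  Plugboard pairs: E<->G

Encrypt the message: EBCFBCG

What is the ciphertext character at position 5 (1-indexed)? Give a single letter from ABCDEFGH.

Char 1 ('E'): step: R->4, L=1; E->plug->G->R->G->L->B->refl->F->L'->C->R'->D->plug->D
Char 2 ('B'): step: R->5, L=1; B->plug->B->R->H->L->G->refl->E->L'->F->R'->F->plug->F
Char 3 ('C'): step: R->6, L=1; C->plug->C->R->H->L->G->refl->E->L'->F->R'->D->plug->D
Char 4 ('F'): step: R->7, L=1; F->plug->F->R->C->L->F->refl->B->L'->G->R'->B->plug->B
Char 5 ('B'): step: R->0, L->2 (L advanced); B->plug->B->R->D->L->G->refl->E->L'->B->R'->E->plug->G

G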